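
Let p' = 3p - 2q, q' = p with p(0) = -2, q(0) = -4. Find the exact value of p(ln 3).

18

A = [[3,-2],[1,0]]; eigenvalues λ = 1, 2.
Eigenvectors: (1,1) for λ=1, (2,1) for λ=2.
From the initial condition, c_1 = -6, c_2 = 2.
p(ln 3) = (-6)(3^1)(1) + (2)(3^2)(2) = 18.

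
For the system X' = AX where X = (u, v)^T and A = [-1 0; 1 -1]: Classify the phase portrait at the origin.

A = [[-1,0],[1,-1]]; det(A-λI) = λ^2 + 2λ + 1.
repeated λ = -1 with a single eigenvector.

stable improper node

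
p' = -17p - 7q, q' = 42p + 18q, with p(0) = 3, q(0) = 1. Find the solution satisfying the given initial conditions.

Coefficient matrix A = [[-17, -7], [42, 18]].
Characteristic polynomial det(A - λI) = λ^2 - λ - 12 = 0.
Eigenvalues λ = -3, 4.
For λ=-3: (A-λI) row 1 is [-14, -7], so an eigenvector is (-1, 2).
For λ=4: (A-λI) row 1 is [-21, -7], so an eigenvector is (-1, 3).
General solution: C_1e^(-3t)(-1,2) + C_2e^(4t)(-1,3).
Applying p(0)=3, q(0)=1 gives C_1=-10, C_2=7.

p(t) = -7e^(4t) + 10e^(-3t), q(t) = 21e^(4t) - 20e^(-3t)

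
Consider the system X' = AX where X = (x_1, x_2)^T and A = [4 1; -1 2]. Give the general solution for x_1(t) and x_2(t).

x_1(t) = -C_1e^(3t) - C_2te^(3t) - 2C_2e^(3t), x_2(t) = C_1e^(3t) + C_2te^(3t) + C_2e^(3t)

Coefficient matrix A = [[4, 1], [-1, 2]].
Characteristic polynomial det(A - λI) = λ^2 - 6λ + 9 = 0.
Single eigenvalue λ = 3 with algebraic multiplicity 2.
Eigenvector v = (-1,1); generalized eigenvector w with (A-λI)w=v is (-2,1).
General solution: e^(3t)[C_1·v + C_2·(t·v + w)].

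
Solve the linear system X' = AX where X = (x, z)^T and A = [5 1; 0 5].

x(t) = -c_1e^(5t) - c_2te^(5t) + c_2e^(5t), z(t) = -c_2e^(5t)

Coefficient matrix A = [[5, 1], [0, 5]].
Characteristic polynomial det(A - λI) = λ^2 - 10λ + 25 = 0.
Single eigenvalue λ = 5 with algebraic multiplicity 2.
Eigenvector v = (-1,0); generalized eigenvector w with (A-λI)w=v is (1,-1).
General solution: e^(5t)[c_1·v + c_2·(t·v + w)].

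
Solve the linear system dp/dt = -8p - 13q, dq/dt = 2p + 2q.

p(t) = 3K_1e^(-3t)sin(t) + 2K_1e^(-3t)cos(t) + 2K_2e^(-3t)sin(t) - 3K_2e^(-3t)cos(t), q(t) = -K_1e^(-3t)sin(t) - K_1e^(-3t)cos(t) - K_2e^(-3t)sin(t) + K_2e^(-3t)cos(t)

Coefficient matrix A = [[-8, -13], [2, 2]].
Characteristic polynomial det(A - λI) = λ^2 + 6λ + 10 = 0.
Eigenvalues λ = -3 ± i (complex conjugate pair).
For λ=-3+i: an eigenvector is (2,-1) - i(3,-1) = (2 - 3i, -1 + i).
A real fundamental pair from Re and Im of e^((-3+i)t)v: X_1 = e^(-3t)(cos(t)·(2,-1) + sin(t)·(3,-1)), X_2 = e^(-3t)(sin(t)·(2,-1) - cos(t)·(3,-1)).
General solution: K_1X_1 + K_2X_2.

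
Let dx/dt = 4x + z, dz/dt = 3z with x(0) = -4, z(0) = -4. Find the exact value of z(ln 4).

-256

A = [[4,1],[0,3]]; eigenvalues λ = 4, 3.
Eigenvectors: (1,0) for λ=4, (1,-1) for λ=3.
From the initial condition, c_1 = -8, c_2 = 4.
z(ln 4) = (-8)(4^4)(0) + (4)(4^3)(-1) = -256.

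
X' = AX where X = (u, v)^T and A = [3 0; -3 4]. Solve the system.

Coefficient matrix A = [[3, 0], [-3, 4]].
Characteristic polynomial det(A - λI) = λ^2 - 7λ + 12 = 0.
Eigenvalues λ = 3, 4.
For λ=3: (A-λI) row 2 is [-3, 1], so an eigenvector is (-1, -3).
For λ=4: (A-λI) row 1 is [-1, 0], so an eigenvector is (0, 1).
General solution: K_1e^(3t)(-1,-3) + K_2e^(4t)(0,1).

u(t) = -K_1e^(3t), v(t) = -3K_1e^(3t) + K_2e^(4t)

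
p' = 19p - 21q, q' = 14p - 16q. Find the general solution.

p(t) = 3c_1e^(5t) - c_2e^(-2t), q(t) = 2c_1e^(5t) - c_2e^(-2t)

Coefficient matrix A = [[19, -21], [14, -16]].
Characteristic polynomial det(A - λI) = λ^2 - 3λ - 10 = 0.
Eigenvalues λ = 5, -2.
For λ=5: (A-λI) row 1 is [14, -21], so an eigenvector is (3, 2).
For λ=-2: (A-λI) row 1 is [21, -21], so an eigenvector is (-1, -1).
General solution: c_1e^(5t)(3,2) + c_2e^(-2t)(-1,-1).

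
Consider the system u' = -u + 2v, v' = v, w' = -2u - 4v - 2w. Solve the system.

u(t) = C_1e^(-t) + C_2e^(t), v(t) = C_2e^(t), w(t) = -2C_1e^(-t) - 2C_2e^(t) + C_3e^(-2t)

Coefficient matrix A = [[-1, 2, 0], [0, 1, 0], [-2, -4, -2]].
det(A - λI) = 0 gives eigenvalues λ = -1, 1, -2.
For λ=-1: eigenvector (1,0,-2).
For λ=1: eigenvector (1,1,-2).
For λ=-2: eigenvector (0,0,1).
General solution: C_1e^(-t)(1,0,-2) + C_2e^(t)(1,1,-2) + C_3e^(-2t)(0,0,1).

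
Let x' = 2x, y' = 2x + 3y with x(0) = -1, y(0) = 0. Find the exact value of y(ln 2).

A = [[2,0],[2,3]]; eigenvalues λ = 3, 2.
Eigenvectors: (0,-1) for λ=3, (1,-2) for λ=2.
From the initial condition, c_1 = 2, c_2 = -1.
y(ln 2) = (2)(2^3)(-1) + (-1)(2^2)(-2) = -8.

-8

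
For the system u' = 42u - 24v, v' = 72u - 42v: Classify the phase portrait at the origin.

saddle

A = [[42,-24],[72,-42]]; det(A-λI) = λ^2 - 36.
λ = -6, 6: opposite signs.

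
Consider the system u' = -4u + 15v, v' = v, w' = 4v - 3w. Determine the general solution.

Coefficient matrix A = [[-4, 15, 0], [0, 1, 0], [0, 4, -3]].
det(A - λI) = 0 gives eigenvalues λ = 1, -4, -3.
For λ=1: eigenvector (3,1,1).
For λ=-4: eigenvector (1,0,0).
For λ=-3: eigenvector (0,0,1).
General solution: C_1e^(t)(3,1,1) + C_2e^(-4t)(1,0,0) + C_3e^(-3t)(0,0,1).

u(t) = 3C_1e^(t) + C_2e^(-4t), v(t) = C_1e^(t), w(t) = C_1e^(t) + C_3e^(-3t)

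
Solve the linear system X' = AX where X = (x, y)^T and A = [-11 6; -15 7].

Coefficient matrix A = [[-11, 6], [-15, 7]].
Characteristic polynomial det(A - λI) = λ^2 + 4λ + 13 = 0.
Eigenvalues λ = -2 ± 3i (complex conjugate pair).
For λ=-2+3i: an eigenvector is (-1,-1) - i(1,2) = (-1 - i, -1 - 2i).
A real fundamental pair from Re and Im of e^((-2+3i)t)v: X_1 = e^(-2t)(cos(3t)·(-1,-1) + sin(3t)·(1,2)), X_2 = e^(-2t)(sin(3t)·(-1,-1) - cos(3t)·(1,2)).
General solution: c_1X_1 + c_2X_2.

x(t) = c_1e^(-2t)sin(3t) - c_1e^(-2t)cos(3t) - c_2e^(-2t)sin(3t) - c_2e^(-2t)cos(3t), y(t) = 2c_1e^(-2t)sin(3t) - c_1e^(-2t)cos(3t) - c_2e^(-2t)sin(3t) - 2c_2e^(-2t)cos(3t)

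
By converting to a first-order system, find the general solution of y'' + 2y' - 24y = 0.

y(t) = C_1e^(-6t) + C_2e^(4t)

Let x_1 = y, x_2 = y'. Then x_1' = x_2 and x_2' = 24x_1 - 2x_2.
A = [[0,1],[24,-2]]; det(A-λI) = λ^2 + 2λ - 24.
Eigenvalues λ = -6, 4 with eigenvectors (1,-6), (1,4).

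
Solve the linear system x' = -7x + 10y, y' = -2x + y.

Coefficient matrix A = [[-7, 10], [-2, 1]].
Characteristic polynomial det(A - λI) = λ^2 + 6λ + 13 = 0.
Eigenvalues λ = -3 ± 2i (complex conjugate pair).
For λ=-3+2i: an eigenvector is (-1,0) - i(2,1) = (-1 - 2i, 0 - i).
A real fundamental pair from Re and Im of e^((-3+2i)t)v: X_1 = e^(-3t)(cos(2t)·(-1,0) + sin(2t)·(2,1)), X_2 = e^(-3t)(sin(2t)·(-1,0) - cos(2t)·(2,1)).
General solution: C_1X_1 + C_2X_2.

x(t) = 2C_1e^(-3t)sin(2t) - C_1e^(-3t)cos(2t) - C_2e^(-3t)sin(2t) - 2C_2e^(-3t)cos(2t), y(t) = C_1e^(-3t)sin(2t) - C_2e^(-3t)cos(2t)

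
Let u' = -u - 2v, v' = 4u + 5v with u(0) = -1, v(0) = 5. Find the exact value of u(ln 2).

-26

A = [[-1,-2],[4,5]]; eigenvalues λ = 3, 1.
Eigenvectors: (1,-2) for λ=3, (-1,1) for λ=1.
From the initial condition, c_1 = -4, c_2 = -3.
u(ln 2) = (-4)(2^3)(1) + (-3)(2^1)(-1) = -26.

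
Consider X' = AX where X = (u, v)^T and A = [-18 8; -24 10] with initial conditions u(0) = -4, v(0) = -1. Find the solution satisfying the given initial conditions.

Coefficient matrix A = [[-18, 8], [-24, 10]].
Characteristic polynomial det(A - λI) = λ^2 + 8λ + 12 = 0.
Eigenvalues λ = -2, -6.
For λ=-2: (A-λI) row 1 is [-16, 8], so an eigenvector is (-1, -2).
For λ=-6: (A-λI) row 1 is [-12, 8], so an eigenvector is (2, 3).
General solution: C_1e^(-2t)(-1,-2) + C_2e^(-6t)(2,3).
Applying u(0)=-4, v(0)=-1 gives C_1=-10, C_2=-7.

u(t) = 10e^(-2t) - 14e^(-6t), v(t) = 20e^(-2t) - 21e^(-6t)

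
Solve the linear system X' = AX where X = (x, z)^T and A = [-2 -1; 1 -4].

Coefficient matrix A = [[-2, -1], [1, -4]].
Characteristic polynomial det(A - λI) = λ^2 + 6λ + 9 = 0.
Single eigenvalue λ = -3 with algebraic multiplicity 2.
Eigenvector v = (-1,-1); generalized eigenvector w with (A-λI)w=v is (0,1).
General solution: e^(-3t)[K_1·v + K_2·(t·v + w)].

x(t) = -K_1e^(-3t) - K_2te^(-3t), z(t) = -K_1e^(-3t) - K_2te^(-3t) + K_2e^(-3t)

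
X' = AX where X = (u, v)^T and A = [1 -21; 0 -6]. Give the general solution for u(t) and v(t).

u(t) = -C_1e^(t) + 3C_2e^(-6t), v(t) = C_2e^(-6t)

Coefficient matrix A = [[1, -21], [0, -6]].
Characteristic polynomial det(A - λI) = λ^2 + 5λ - 6 = 0.
Eigenvalues λ = 1, -6.
For λ=1: (A-λI) row 1 is [0, -21], so an eigenvector is (-1, 0).
For λ=-6: (A-λI) row 1 is [7, -21], so an eigenvector is (3, 1).
General solution: C_1e^(t)(-1,0) + C_2e^(-6t)(3,1).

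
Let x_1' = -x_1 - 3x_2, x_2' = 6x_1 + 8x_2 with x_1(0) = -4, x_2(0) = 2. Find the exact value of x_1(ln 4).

A = [[-1,-3],[6,8]]; eigenvalues λ = 5, 2.
Eigenvectors: (-1,2) for λ=5, (-1,1) for λ=2.
From the initial condition, c_1 = -2, c_2 = 6.
x_1(ln 4) = (-2)(4^5)(-1) + (6)(4^2)(-1) = 1952.

1952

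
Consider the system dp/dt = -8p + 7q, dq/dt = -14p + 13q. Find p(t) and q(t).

p(t) = c_1e^(6t) + c_2e^(-t), q(t) = 2c_1e^(6t) + c_2e^(-t)

Coefficient matrix A = [[-8, 7], [-14, 13]].
Characteristic polynomial det(A - λI) = λ^2 - 5λ - 6 = 0.
Eigenvalues λ = 6, -1.
For λ=6: (A-λI) row 1 is [-14, 7], so an eigenvector is (1, 2).
For λ=-1: (A-λI) row 1 is [-7, 7], so an eigenvector is (1, 1).
General solution: c_1e^(6t)(1,2) + c_2e^(-t)(1,1).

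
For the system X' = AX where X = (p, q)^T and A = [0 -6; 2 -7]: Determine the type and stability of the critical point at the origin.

stable node

A = [[0,-6],[2,-7]]; det(A-λI) = λ^2 + 7λ + 12.
λ = -3, -4: both negative.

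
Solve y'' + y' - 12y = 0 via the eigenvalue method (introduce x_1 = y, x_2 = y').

y(t) = c_1e^(-4t) + c_2e^(3t)

Let x_1 = y, x_2 = y'. Then x_1' = x_2 and x_2' = 12x_1 - x_2.
A = [[0,1],[12,-1]]; det(A-λI) = λ^2 + λ - 12.
Eigenvalues λ = -4, 3 with eigenvectors (1,-4), (1,3).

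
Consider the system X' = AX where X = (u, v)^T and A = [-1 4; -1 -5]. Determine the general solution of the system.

u(t) = -2c_1e^(-3t) - 2c_2te^(-3t) + c_2e^(-3t), v(t) = c_1e^(-3t) + c_2te^(-3t) - c_2e^(-3t)

Coefficient matrix A = [[-1, 4], [-1, -5]].
Characteristic polynomial det(A - λI) = λ^2 + 6λ + 9 = 0.
Single eigenvalue λ = -3 with algebraic multiplicity 2.
Eigenvector v = (-2,1); generalized eigenvector w with (A-λI)w=v is (1,-1).
General solution: e^(-3t)[c_1·v + c_2·(t·v + w)].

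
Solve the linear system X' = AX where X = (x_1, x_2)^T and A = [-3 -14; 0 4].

x_1(t) = -C_1e^(-3t) + 2C_2e^(4t), x_2(t) = -C_2e^(4t)

Coefficient matrix A = [[-3, -14], [0, 4]].
Characteristic polynomial det(A - λI) = λ^2 - λ - 12 = 0.
Eigenvalues λ = -3, 4.
For λ=-3: (A-λI) row 1 is [0, -14], so an eigenvector is (-1, 0).
For λ=4: (A-λI) row 1 is [-7, -14], so an eigenvector is (2, -1).
General solution: C_1e^(-3t)(-1,0) + C_2e^(4t)(2,-1).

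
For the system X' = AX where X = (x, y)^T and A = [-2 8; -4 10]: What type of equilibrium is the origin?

A = [[-2,8],[-4,10]]; det(A-λI) = λ^2 - 8λ + 12.
λ = 2, 6: both positive.

unstable node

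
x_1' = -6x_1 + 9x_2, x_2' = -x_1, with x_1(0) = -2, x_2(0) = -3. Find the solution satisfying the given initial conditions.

Coefficient matrix A = [[-6, 9], [-1, 0]].
Characteristic polynomial det(A - λI) = λ^2 + 6λ + 9 = 0.
Single eigenvalue λ = -3 with algebraic multiplicity 2.
Eigenvector v = (-3,-1); generalized eigenvector w with (A-λI)w=v is (1,0).
General solution: e^(-3t)[K_1·v + K_2·(t·v + w)].
Applying x_1(0)=-2, x_2(0)=-3 gives K_1=3, K_2=7.

x_1(t) = -21te^(-3t) - 2e^(-3t), x_2(t) = -7te^(-3t) - 3e^(-3t)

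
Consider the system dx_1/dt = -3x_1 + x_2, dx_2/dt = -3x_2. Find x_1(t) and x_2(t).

Coefficient matrix A = [[-3, 1], [0, -3]].
Characteristic polynomial det(A - λI) = λ^2 + 6λ + 9 = 0.
Single eigenvalue λ = -3 with algebraic multiplicity 2.
Eigenvector v = (-1,0); generalized eigenvector w with (A-λI)w=v is (2,-1).
General solution: e^(-3t)[c_1·v + c_2·(t·v + w)].

x_1(t) = -c_1e^(-3t) - c_2te^(-3t) + 2c_2e^(-3t), x_2(t) = -c_2e^(-3t)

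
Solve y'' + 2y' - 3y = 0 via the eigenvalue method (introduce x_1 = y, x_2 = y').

Let x_1 = y, x_2 = y'. Then x_1' = x_2 and x_2' = 3x_1 - 2x_2.
A = [[0,1],[3,-2]]; det(A-λI) = λ^2 + 2λ - 3.
Eigenvalues λ = -3, 1 with eigenvectors (1,-3), (1,1).

y(t) = c_1e^(-3t) + c_2e^(t)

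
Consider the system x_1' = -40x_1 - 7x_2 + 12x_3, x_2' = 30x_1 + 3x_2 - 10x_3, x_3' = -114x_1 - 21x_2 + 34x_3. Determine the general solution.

Coefficient matrix A = [[-40, -7, 12], [30, 3, -10], [-114, -21, 34]].
det(A - λI) = 0 gives eigenvalues λ = -4, 3, -2.
For λ=-4: eigenvector (1,0,3).
For λ=3: eigenvector (-1,1,-3).
For λ=-2: eigenvector (1,-2,2).
General solution: K_1e^(-4t)(1,0,3) + K_2e^(3t)(-1,1,-3) + K_3e^(-2t)(1,-2,2).

x_1(t) = K_1e^(-4t) - K_2e^(3t) + K_3e^(-2t), x_2(t) = K_2e^(3t) - 2K_3e^(-2t), x_3(t) = 3K_1e^(-4t) - 3K_2e^(3t) + 2K_3e^(-2t)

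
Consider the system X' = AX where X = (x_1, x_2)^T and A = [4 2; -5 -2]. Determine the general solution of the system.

Coefficient matrix A = [[4, 2], [-5, -2]].
Characteristic polynomial det(A - λI) = λ^2 - 2λ + 2 = 0.
Eigenvalues λ = 1 ± i (complex conjugate pair).
For λ=1+i: an eigenvector is (1,-2) - i(-1,1) = (1 + i, -2 - i).
A real fundamental pair from Re and Im of e^((1+i)t)v: X_1 = e^(t)(cos(t)·(1,-2) + sin(t)·(-1,1)), X_2 = e^(t)(sin(t)·(1,-2) - cos(t)·(-1,1)).
General solution: c_1X_1 + c_2X_2.

x_1(t) = -c_1e^(t)sin(t) + c_1e^(t)cos(t) + c_2e^(t)sin(t) + c_2e^(t)cos(t), x_2(t) = c_1e^(t)sin(t) - 2c_1e^(t)cos(t) - 2c_2e^(t)sin(t) - c_2e^(t)cos(t)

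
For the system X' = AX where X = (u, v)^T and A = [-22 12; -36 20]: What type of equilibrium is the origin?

A = [[-22,12],[-36,20]]; det(A-λI) = λ^2 + 2λ - 8.
λ = 2, -4: opposite signs.

saddle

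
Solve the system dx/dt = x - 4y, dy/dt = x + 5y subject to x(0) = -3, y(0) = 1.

Coefficient matrix A = [[1, -4], [1, 5]].
Characteristic polynomial det(A - λI) = λ^2 - 6λ + 9 = 0.
Single eigenvalue λ = 3 with algebraic multiplicity 2.
Eigenvector v = (-2,1); generalized eigenvector w with (A-λI)w=v is (1,0).
General solution: e^(3t)[c_1·v + c_2·(t·v + w)].
Applying x(0)=-3, y(0)=1 gives c_1=1, c_2=-1.

x(t) = 2te^(3t) - 3e^(3t), y(t) = -te^(3t) + e^(3t)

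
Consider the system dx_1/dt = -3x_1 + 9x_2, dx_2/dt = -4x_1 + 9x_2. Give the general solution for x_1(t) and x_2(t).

Coefficient matrix A = [[-3, 9], [-4, 9]].
Characteristic polynomial det(A - λI) = λ^2 - 6λ + 9 = 0.
Single eigenvalue λ = 3 with algebraic multiplicity 2.
Eigenvector v = (3,2); generalized eigenvector w with (A-λI)w=v is (-2,-1).
General solution: e^(3t)[c_1·v + c_2·(t·v + w)].

x_1(t) = 3c_1e^(3t) + 3c_2te^(3t) - 2c_2e^(3t), x_2(t) = 2c_1e^(3t) + 2c_2te^(3t) - c_2e^(3t)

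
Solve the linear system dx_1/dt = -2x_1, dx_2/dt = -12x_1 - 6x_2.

Coefficient matrix A = [[-2, 0], [-12, -6]].
Characteristic polynomial det(A - λI) = λ^2 + 8λ + 12 = 0.
Eigenvalues λ = -6, -2.
For λ=-6: (A-λI) row 1 is [4, 0], so an eigenvector is (0, -1).
For λ=-2: (A-λI) row 2 is [-12, -4], so an eigenvector is (-1, 3).
General solution: c_1e^(-6t)(0,-1) + c_2e^(-2t)(-1,3).

x_1(t) = -c_2e^(-2t), x_2(t) = -c_1e^(-6t) + 3c_2e^(-2t)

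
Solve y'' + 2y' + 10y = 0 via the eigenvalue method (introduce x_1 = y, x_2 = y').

y(t) = c_1e^(-t)cos(3t) + c_2e^(-t)sin(3t)

Let x_1 = y, x_2 = y'. Then x_1' = x_2 and x_2' = -10x_1 - 2x_2.
A = [[0,1],[-10,-2]]; det(A-λI) = λ^2 + 2λ + 10.
Eigenvalues λ = -1 ± 3i.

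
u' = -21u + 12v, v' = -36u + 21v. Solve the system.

u(t) = C_1e^(3t) - 2C_2e^(-3t), v(t) = 2C_1e^(3t) - 3C_2e^(-3t)

Coefficient matrix A = [[-21, 12], [-36, 21]].
Characteristic polynomial det(A - λI) = λ^2 - 9 = 0.
Eigenvalues λ = 3, -3.
For λ=3: (A-λI) row 1 is [-24, 12], so an eigenvector is (1, 2).
For λ=-3: (A-λI) row 1 is [-18, 12], so an eigenvector is (-2, -3).
General solution: C_1e^(3t)(1,2) + C_2e^(-3t)(-2,-3).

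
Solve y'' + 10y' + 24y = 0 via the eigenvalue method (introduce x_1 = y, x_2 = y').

y(t) = K_1e^(-4t) + K_2e^(-6t)

Let x_1 = y, x_2 = y'. Then x_1' = x_2 and x_2' = -24x_1 - 10x_2.
A = [[0,1],[-24,-10]]; det(A-λI) = λ^2 + 10λ + 24.
Eigenvalues λ = -4, -6 with eigenvectors (1,-4), (1,-6).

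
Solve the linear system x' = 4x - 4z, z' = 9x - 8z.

Coefficient matrix A = [[4, -4], [9, -8]].
Characteristic polynomial det(A - λI) = λ^2 + 4λ + 4 = 0.
Single eigenvalue λ = -2 with algebraic multiplicity 2.
Eigenvector v = (-2,-3); generalized eigenvector w with (A-λI)w=v is (-1,-1).
General solution: e^(-2t)[C_1·v + C_2·(t·v + w)].

x(t) = -2C_1e^(-2t) - 2C_2te^(-2t) - C_2e^(-2t), z(t) = -3C_1e^(-2t) - 3C_2te^(-2t) - C_2e^(-2t)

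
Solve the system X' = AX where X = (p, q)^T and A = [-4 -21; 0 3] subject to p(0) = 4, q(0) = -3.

Coefficient matrix A = [[-4, -21], [0, 3]].
Characteristic polynomial det(A - λI) = λ^2 + λ - 12 = 0.
Eigenvalues λ = 3, -4.
For λ=3: (A-λI) row 1 is [-7, -21], so an eigenvector is (-3, 1).
For λ=-4: (A-λI) row 1 is [0, -21], so an eigenvector is (1, 0).
General solution: C_1e^(3t)(-3,1) + C_2e^(-4t)(1,0).
Applying p(0)=4, q(0)=-3 gives C_1=-3, C_2=-5.

p(t) = 9e^(3t) - 5e^(-4t), q(t) = -3e^(3t)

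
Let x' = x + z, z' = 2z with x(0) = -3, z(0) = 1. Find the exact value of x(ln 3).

A = [[1,1],[0,2]]; eigenvalues λ = 1, 2.
Eigenvectors: (-1,0) for λ=1, (1,1) for λ=2.
From the initial condition, c_1 = 4, c_2 = 1.
x(ln 3) = (4)(3^1)(-1) + (1)(3^2)(1) = -3.

-3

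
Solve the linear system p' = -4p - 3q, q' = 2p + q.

p(t) = -3K_1e^(-2t) - K_2e^(-t), q(t) = 2K_1e^(-2t) + K_2e^(-t)

Coefficient matrix A = [[-4, -3], [2, 1]].
Characteristic polynomial det(A - λI) = λ^2 + 3λ + 2 = 0.
Eigenvalues λ = -2, -1.
For λ=-2: (A-λI) row 1 is [-2, -3], so an eigenvector is (-3, 2).
For λ=-1: (A-λI) row 1 is [-3, -3], so an eigenvector is (-1, 1).
General solution: K_1e^(-2t)(-3,2) + K_2e^(-t)(-1,1).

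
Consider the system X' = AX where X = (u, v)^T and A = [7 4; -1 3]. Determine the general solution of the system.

Coefficient matrix A = [[7, 4], [-1, 3]].
Characteristic polynomial det(A - λI) = λ^2 - 10λ + 25 = 0.
Single eigenvalue λ = 5 with algebraic multiplicity 2.
Eigenvector v = (2,-1); generalized eigenvector w with (A-λI)w=v is (-1,1).
General solution: e^(5t)[K_1·v + K_2·(t·v + w)].

u(t) = 2K_1e^(5t) + 2K_2te^(5t) - K_2e^(5t), v(t) = -K_1e^(5t) - K_2te^(5t) + K_2e^(5t)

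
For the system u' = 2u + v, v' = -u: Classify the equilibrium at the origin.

A = [[2,1],[-1,0]]; det(A-λI) = λ^2 - 2λ + 1.
repeated λ = 1 with a single eigenvector.

unstable improper node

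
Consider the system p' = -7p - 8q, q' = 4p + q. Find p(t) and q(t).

Coefficient matrix A = [[-7, -8], [4, 1]].
Characteristic polynomial det(A - λI) = λ^2 + 6λ + 25 = 0.
Eigenvalues λ = -3 ± 4i (complex conjugate pair).
For λ=-3+4i: an eigenvector is (1,-1) - i(1,0) = (1 - i, -1).
A real fundamental pair from Re and Im of e^((-3+4i)t)v: X_1 = e^(-3t)(cos(4t)·(1,-1) + sin(4t)·(1,0)), X_2 = e^(-3t)(sin(4t)·(1,-1) - cos(4t)·(1,0)).
General solution: c_1X_1 + c_2X_2.

p(t) = c_1e^(-3t)sin(4t) + c_1e^(-3t)cos(4t) + c_2e^(-3t)sin(4t) - c_2e^(-3t)cos(4t), q(t) = -c_1e^(-3t)cos(4t) - c_2e^(-3t)sin(4t)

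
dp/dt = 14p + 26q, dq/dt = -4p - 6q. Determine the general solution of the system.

Coefficient matrix A = [[14, 26], [-4, -6]].
Characteristic polynomial det(A - λI) = λ^2 - 8λ + 20 = 0.
Eigenvalues λ = 4 ± 2i (complex conjugate pair).
For λ=4+2i: an eigenvector is (2,-1) - i(-3,1) = (2 + 3i, -1 - i).
A real fundamental pair from Re and Im of e^((4+2i)t)v: X_1 = e^(4t)(cos(2t)·(2,-1) + sin(2t)·(-3,1)), X_2 = e^(4t)(sin(2t)·(2,-1) - cos(2t)·(-3,1)).
General solution: K_1X_1 + K_2X_2.

p(t) = -3K_1e^(4t)sin(2t) + 2K_1e^(4t)cos(2t) + 2K_2e^(4t)sin(2t) + 3K_2e^(4t)cos(2t), q(t) = K_1e^(4t)sin(2t) - K_1e^(4t)cos(2t) - K_2e^(4t)sin(2t) - K_2e^(4t)cos(2t)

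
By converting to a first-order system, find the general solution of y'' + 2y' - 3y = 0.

Let x_1 = y, x_2 = y'. Then x_1' = x_2 and x_2' = 3x_1 - 2x_2.
A = [[0,1],[3,-2]]; det(A-λI) = λ^2 + 2λ - 3.
Eigenvalues λ = 1, -3 with eigenvectors (1,1), (1,-3).

y(t) = C_1e^(t) + C_2e^(-3t)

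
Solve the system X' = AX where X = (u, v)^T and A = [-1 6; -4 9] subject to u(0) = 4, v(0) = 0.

Coefficient matrix A = [[-1, 6], [-4, 9]].
Characteristic polynomial det(A - λI) = λ^2 - 8λ + 15 = 0.
Eigenvalues λ = 3, 5.
For λ=3: (A-λI) row 1 is [-4, 6], so an eigenvector is (3, 2).
For λ=5: (A-λI) row 1 is [-6, 6], so an eigenvector is (1, 1).
General solution: C_1e^(3t)(3,2) + C_2e^(5t)(1,1).
Applying u(0)=4, v(0)=0 gives C_1=4, C_2=-8.

u(t) = -8e^(5t) + 12e^(3t), v(t) = -8e^(5t) + 8e^(3t)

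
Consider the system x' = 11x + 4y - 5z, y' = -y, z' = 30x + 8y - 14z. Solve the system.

x(t) = C_1e^(t) + C_2e^(-4t) - 2C_3e^(-t), y(t) = C_3e^(-t), z(t) = 2C_1e^(t) + 3C_2e^(-4t) - 4C_3e^(-t)

Coefficient matrix A = [[11, 4, -5], [0, -1, 0], [30, 8, -14]].
det(A - λI) = 0 gives eigenvalues λ = 1, -4, -1.
For λ=1: eigenvector (1,0,2).
For λ=-4: eigenvector (1,0,3).
For λ=-1: eigenvector (-2,1,-4).
General solution: C_1e^(t)(1,0,2) + C_2e^(-4t)(1,0,3) + C_3e^(-t)(-2,1,-4).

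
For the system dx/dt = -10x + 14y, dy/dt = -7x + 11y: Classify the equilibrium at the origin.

saddle

A = [[-10,14],[-7,11]]; det(A-λI) = λ^2 - λ - 12.
λ = 4, -3: opposite signs.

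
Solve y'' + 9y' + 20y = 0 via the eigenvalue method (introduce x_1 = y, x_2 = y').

Let x_1 = y, x_2 = y'. Then x_1' = x_2 and x_2' = -20x_1 - 9x_2.
A = [[0,1],[-20,-9]]; det(A-λI) = λ^2 + 9λ + 20.
Eigenvalues λ = -5, -4 with eigenvectors (1,-5), (1,-4).

y(t) = C_1e^(-5t) + C_2e^(-4t)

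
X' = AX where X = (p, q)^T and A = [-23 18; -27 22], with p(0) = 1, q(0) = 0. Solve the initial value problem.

p(t) = -2e^(4t) + 3e^(-5t), q(t) = -3e^(4t) + 3e^(-5t)

Coefficient matrix A = [[-23, 18], [-27, 22]].
Characteristic polynomial det(A - λI) = λ^2 + λ - 20 = 0.
Eigenvalues λ = 4, -5.
For λ=4: (A-λI) row 1 is [-27, 18], so an eigenvector is (2, 3).
For λ=-5: (A-λI) row 1 is [-18, 18], so an eigenvector is (1, 1).
General solution: c_1e^(4t)(2,3) + c_2e^(-5t)(1,1).
Applying p(0)=1, q(0)=0 gives c_1=-1, c_2=3.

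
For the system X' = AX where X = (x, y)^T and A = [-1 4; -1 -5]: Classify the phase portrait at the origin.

stable improper node

A = [[-1,4],[-1,-5]]; det(A-λI) = λ^2 + 6λ + 9.
repeated λ = -3 with a single eigenvector.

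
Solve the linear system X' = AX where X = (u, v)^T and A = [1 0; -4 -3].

Coefficient matrix A = [[1, 0], [-4, -3]].
Characteristic polynomial det(A - λI) = λ^2 + 2λ - 3 = 0.
Eigenvalues λ = -3, 1.
For λ=-3: (A-λI) row 1 is [4, 0], so an eigenvector is (0, -1).
For λ=1: (A-λI) row 2 is [-4, -4], so an eigenvector is (-1, 1).
General solution: K_1e^(-3t)(0,-1) + K_2e^(t)(-1,1).

u(t) = -K_2e^(t), v(t) = -K_1e^(-3t) + K_2e^(t)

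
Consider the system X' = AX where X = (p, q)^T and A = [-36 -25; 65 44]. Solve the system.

Coefficient matrix A = [[-36, -25], [65, 44]].
Characteristic polynomial det(A - λI) = λ^2 - 8λ + 41 = 0.
Eigenvalues λ = 4 ± 5i (complex conjugate pair).
For λ=4+5i: an eigenvector is (-2,3) - i(1,-2) = (-2 - i, 3 + 2i).
A real fundamental pair from Re and Im of e^((4+5i)t)v: X_1 = e^(4t)(cos(5t)·(-2,3) + sin(5t)·(1,-2)), X_2 = e^(4t)(sin(5t)·(-2,3) - cos(5t)·(1,-2)).
General solution: c_1X_1 + c_2X_2.

p(t) = c_1e^(4t)sin(5t) - 2c_1e^(4t)cos(5t) - 2c_2e^(4t)sin(5t) - c_2e^(4t)cos(5t), q(t) = -2c_1e^(4t)sin(5t) + 3c_1e^(4t)cos(5t) + 3c_2e^(4t)sin(5t) + 2c_2e^(4t)cos(5t)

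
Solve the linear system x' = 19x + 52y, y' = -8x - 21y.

Coefficient matrix A = [[19, 52], [-8, -21]].
Characteristic polynomial det(A - λI) = λ^2 + 2λ + 17 = 0.
Eigenvalues λ = -1 ± 4i (complex conjugate pair).
For λ=-1+4i: an eigenvector is (3,-1) - i(2,-1) = (3 - 2i, -1 + i).
A real fundamental pair from Re and Im of e^((-1+4i)t)v: X_1 = e^(-t)(cos(4t)·(3,-1) + sin(4t)·(2,-1)), X_2 = e^(-t)(sin(4t)·(3,-1) - cos(4t)·(2,-1)).
General solution: K_1X_1 + K_2X_2.

x(t) = 2K_1e^(-t)sin(4t) + 3K_1e^(-t)cos(4t) + 3K_2e^(-t)sin(4t) - 2K_2e^(-t)cos(4t), y(t) = -K_1e^(-t)sin(4t) - K_1e^(-t)cos(4t) - K_2e^(-t)sin(4t) + K_2e^(-t)cos(4t)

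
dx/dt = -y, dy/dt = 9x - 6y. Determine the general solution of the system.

x(t) = K_1e^(-3t) + K_2te^(-3t), y(t) = 3K_1e^(-3t) + 3K_2te^(-3t) - K_2e^(-3t)

Coefficient matrix A = [[0, -1], [9, -6]].
Characteristic polynomial det(A - λI) = λ^2 + 6λ + 9 = 0.
Single eigenvalue λ = -3 with algebraic multiplicity 2.
Eigenvector v = (1,3); generalized eigenvector w with (A-λI)w=v is (0,-1).
General solution: e^(-3t)[K_1·v + K_2·(t·v + w)].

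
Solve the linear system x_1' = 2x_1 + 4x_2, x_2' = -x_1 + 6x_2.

x_1(t) = 2c_1e^(4t) + 2c_2te^(4t) + c_2e^(4t), x_2(t) = c_1e^(4t) + c_2te^(4t) + c_2e^(4t)

Coefficient matrix A = [[2, 4], [-1, 6]].
Characteristic polynomial det(A - λI) = λ^2 - 8λ + 16 = 0.
Single eigenvalue λ = 4 with algebraic multiplicity 2.
Eigenvector v = (2,1); generalized eigenvector w with (A-λI)w=v is (1,1).
General solution: e^(4t)[c_1·v + c_2·(t·v + w)].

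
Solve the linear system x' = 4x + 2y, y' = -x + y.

Coefficient matrix A = [[4, 2], [-1, 1]].
Characteristic polynomial det(A - λI) = λ^2 - 5λ + 6 = 0.
Eigenvalues λ = 2, 3.
For λ=2: (A-λI) row 1 is [2, 2], so an eigenvector is (1, -1).
For λ=3: (A-λI) row 1 is [1, 2], so an eigenvector is (2, -1).
General solution: K_1e^(2t)(1,-1) + K_2e^(3t)(2,-1).

x(t) = K_1e^(2t) + 2K_2e^(3t), y(t) = -K_1e^(2t) - K_2e^(3t)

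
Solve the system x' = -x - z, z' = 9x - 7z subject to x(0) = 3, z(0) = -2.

Coefficient matrix A = [[-1, -1], [9, -7]].
Characteristic polynomial det(A - λI) = λ^2 + 8λ + 16 = 0.
Single eigenvalue λ = -4 with algebraic multiplicity 2.
Eigenvector v = (-1,-3); generalized eigenvector w with (A-λI)w=v is (0,1).
General solution: e^(-4t)[C_1·v + C_2·(t·v + w)].
Applying x(0)=3, z(0)=-2 gives C_1=-3, C_2=-11.

x(t) = 11te^(-4t) + 3e^(-4t), z(t) = 33te^(-4t) - 2e^(-4t)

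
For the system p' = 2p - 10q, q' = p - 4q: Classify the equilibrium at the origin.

A = [[2,-10],[1,-4]]; det(A-λI) = λ^2 + 2λ + 2.
λ = -1 ± i: negative real part.

stable spiral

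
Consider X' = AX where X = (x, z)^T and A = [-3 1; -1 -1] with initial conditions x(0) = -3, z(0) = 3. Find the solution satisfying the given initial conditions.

x(t) = 6te^(-2t) - 3e^(-2t), z(t) = 6te^(-2t) + 3e^(-2t)

Coefficient matrix A = [[-3, 1], [-1, -1]].
Characteristic polynomial det(A - λI) = λ^2 + 4λ + 4 = 0.
Single eigenvalue λ = -2 with algebraic multiplicity 2.
Eigenvector v = (1,1); generalized eigenvector w with (A-λI)w=v is (-2,-1).
General solution: e^(-2t)[c_1·v + c_2·(t·v + w)].
Applying x(0)=-3, z(0)=3 gives c_1=9, c_2=6.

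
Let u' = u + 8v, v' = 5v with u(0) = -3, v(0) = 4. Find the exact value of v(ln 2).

A = [[1,8],[0,5]]; eigenvalues λ = 1, 5.
Eigenvectors: (-1,0) for λ=1, (2,1) for λ=5.
From the initial condition, c_1 = 11, c_2 = 4.
v(ln 2) = (11)(2^1)(0) + (4)(2^5)(1) = 128.

128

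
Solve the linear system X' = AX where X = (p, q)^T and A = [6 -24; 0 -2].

Coefficient matrix A = [[6, -24], [0, -2]].
Characteristic polynomial det(A - λI) = λ^2 - 4λ - 12 = 0.
Eigenvalues λ = 6, -2.
For λ=6: (A-λI) row 1 is [0, -24], so an eigenvector is (1, 0).
For λ=-2: (A-λI) row 1 is [8, -24], so an eigenvector is (3, 1).
General solution: c_1e^(6t)(1,0) + c_2e^(-2t)(3,1).

p(t) = c_1e^(6t) + 3c_2e^(-2t), q(t) = c_2e^(-2t)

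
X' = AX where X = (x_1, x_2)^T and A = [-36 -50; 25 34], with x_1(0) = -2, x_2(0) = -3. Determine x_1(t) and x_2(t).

x_1(t) = 44e^(-t)sin(5t) - 2e^(-t)cos(5t), x_2(t) = -31e^(-t)sin(5t) - 3e^(-t)cos(5t)

Coefficient matrix A = [[-36, -50], [25, 34]].
Characteristic polynomial det(A - λI) = λ^2 + 2λ + 26 = 0.
Eigenvalues λ = -1 ± 5i (complex conjugate pair).
For λ=-1+5i: an eigenvector is (3,-2) - i(-1,1) = (3 + i, -2 - i).
A real fundamental pair from Re and Im of e^((-1+5i)t)v: X_1 = e^(-t)(cos(5t)·(3,-2) + sin(5t)·(-1,1)), X_2 = e^(-t)(sin(5t)·(3,-2) - cos(5t)·(-1,1)).
General solution: K_1X_1 + K_2X_2.
Applying x_1(0)=-2, x_2(0)=-3 gives K_1=-5, K_2=13.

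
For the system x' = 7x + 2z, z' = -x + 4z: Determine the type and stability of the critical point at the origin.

unstable node

A = [[7,2],[-1,4]]; det(A-λI) = λ^2 - 11λ + 30.
λ = 6, 5: both positive.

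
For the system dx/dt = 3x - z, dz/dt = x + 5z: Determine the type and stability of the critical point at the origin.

A = [[3,-1],[1,5]]; det(A-λI) = λ^2 - 8λ + 16.
repeated λ = 4 with a single eigenvector.

unstable improper node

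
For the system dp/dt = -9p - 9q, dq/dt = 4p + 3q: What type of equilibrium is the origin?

stable improper node

A = [[-9,-9],[4,3]]; det(A-λI) = λ^2 + 6λ + 9.
repeated λ = -3 with a single eigenvector.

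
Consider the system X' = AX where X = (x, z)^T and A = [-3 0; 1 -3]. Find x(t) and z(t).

x(t) = -K_2e^(-3t), z(t) = -K_1e^(-3t) - K_2te^(-3t) - 3K_2e^(-3t)

Coefficient matrix A = [[-3, 0], [1, -3]].
Characteristic polynomial det(A - λI) = λ^2 + 6λ + 9 = 0.
Single eigenvalue λ = -3 with algebraic multiplicity 2.
Eigenvector v = (0,-1); generalized eigenvector w with (A-λI)w=v is (-1,-3).
General solution: e^(-3t)[K_1·v + K_2·(t·v + w)].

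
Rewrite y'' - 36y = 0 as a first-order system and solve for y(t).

Let x_1 = y, x_2 = y'. Then x_1' = x_2 and x_2' = 36x_1.
A = [[0,1],[36,0]]; det(A-λI) = λ^2 - 36.
Eigenvalues λ = -6, 6 with eigenvectors (1,-6), (1,6).

y(t) = C_1e^(-6t) + C_2e^(6t)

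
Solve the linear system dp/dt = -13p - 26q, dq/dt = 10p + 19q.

Coefficient matrix A = [[-13, -26], [10, 19]].
Characteristic polynomial det(A - λI) = λ^2 - 6λ + 13 = 0.
Eigenvalues λ = 3 ± 2i (complex conjugate pair).
For λ=3+2i: an eigenvector is (3,-2) - i(2,-1) = (3 - 2i, -2 + i).
A real fundamental pair from Re and Im of e^((3+2i)t)v: X_1 = e^(3t)(cos(2t)·(3,-2) + sin(2t)·(2,-1)), X_2 = e^(3t)(sin(2t)·(3,-2) - cos(2t)·(2,-1)).
General solution: K_1X_1 + K_2X_2.

p(t) = 2K_1e^(3t)sin(2t) + 3K_1e^(3t)cos(2t) + 3K_2e^(3t)sin(2t) - 2K_2e^(3t)cos(2t), q(t) = -K_1e^(3t)sin(2t) - 2K_1e^(3t)cos(2t) - 2K_2e^(3t)sin(2t) + K_2e^(3t)cos(2t)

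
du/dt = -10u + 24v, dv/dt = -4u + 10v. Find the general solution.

Coefficient matrix A = [[-10, 24], [-4, 10]].
Characteristic polynomial det(A - λI) = λ^2 - 4 = 0.
Eigenvalues λ = -2, 2.
For λ=-2: (A-λI) row 1 is [-8, 24], so an eigenvector is (3, 1).
For λ=2: (A-λI) row 1 is [-12, 24], so an eigenvector is (-2, -1).
General solution: C_1e^(-2t)(3,1) + C_2e^(2t)(-2,-1).

u(t) = 3C_1e^(-2t) - 2C_2e^(2t), v(t) = C_1e^(-2t) - C_2e^(2t)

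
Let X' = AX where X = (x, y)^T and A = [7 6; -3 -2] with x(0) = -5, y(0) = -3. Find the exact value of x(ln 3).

-1263

A = [[7,6],[-3,-2]]; eigenvalues λ = 1, 4.
Eigenvectors: (1,-1) for λ=1, (2,-1) for λ=4.
From the initial condition, c_1 = 11, c_2 = -8.
x(ln 3) = (11)(3^1)(1) + (-8)(3^4)(2) = -1263.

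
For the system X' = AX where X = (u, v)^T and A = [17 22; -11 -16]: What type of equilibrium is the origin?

saddle

A = [[17,22],[-11,-16]]; det(A-λI) = λ^2 - λ - 30.
λ = -5, 6: opposite signs.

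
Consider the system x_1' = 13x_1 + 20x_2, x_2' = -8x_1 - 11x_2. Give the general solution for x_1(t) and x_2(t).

Coefficient matrix A = [[13, 20], [-8, -11]].
Characteristic polynomial det(A - λI) = λ^2 - 2λ + 17 = 0.
Eigenvalues λ = 1 ± 4i (complex conjugate pair).
For λ=1+4i: an eigenvector is (-1,1) - i(2,-1) = (-1 - 2i, 1 + i).
A real fundamental pair from Re and Im of e^((1+4i)t)v: X_1 = e^(t)(cos(4t)·(-1,1) + sin(4t)·(2,-1)), X_2 = e^(t)(sin(4t)·(-1,1) - cos(4t)·(2,-1)).
General solution: C_1X_1 + C_2X_2.

x_1(t) = 2C_1e^(t)sin(4t) - C_1e^(t)cos(4t) - C_2e^(t)sin(4t) - 2C_2e^(t)cos(4t), x_2(t) = -C_1e^(t)sin(4t) + C_1e^(t)cos(4t) + C_2e^(t)sin(4t) + C_2e^(t)cos(4t)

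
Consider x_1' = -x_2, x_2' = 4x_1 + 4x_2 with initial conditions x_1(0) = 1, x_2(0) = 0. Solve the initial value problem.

Coefficient matrix A = [[0, -1], [4, 4]].
Characteristic polynomial det(A - λI) = λ^2 - 4λ + 4 = 0.
Single eigenvalue λ = 2 with algebraic multiplicity 2.
Eigenvector v = (1,-2); generalized eigenvector w with (A-λI)w=v is (-2,3).
General solution: e^(2t)[K_1·v + K_2·(t·v + w)].
Applying x_1(0)=1, x_2(0)=0 gives K_1=-3, K_2=-2.

x_1(t) = -2te^(2t) + e^(2t), x_2(t) = 4te^(2t)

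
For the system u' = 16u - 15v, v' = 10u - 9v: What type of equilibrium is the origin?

A = [[16,-15],[10,-9]]; det(A-λI) = λ^2 - 7λ + 6.
λ = 6, 1: both positive.

unstable node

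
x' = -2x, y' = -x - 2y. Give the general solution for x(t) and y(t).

x(t) = -c_2e^(-2t), y(t) = c_1e^(-2t) + c_2te^(-2t) - 2c_2e^(-2t)

Coefficient matrix A = [[-2, 0], [-1, -2]].
Characteristic polynomial det(A - λI) = λ^2 + 4λ + 4 = 0.
Single eigenvalue λ = -2 with algebraic multiplicity 2.
Eigenvector v = (0,1); generalized eigenvector w with (A-λI)w=v is (-1,-2).
General solution: e^(-2t)[c_1·v + c_2·(t·v + w)].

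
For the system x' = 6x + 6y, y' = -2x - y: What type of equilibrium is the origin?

unstable node

A = [[6,6],[-2,-1]]; det(A-λI) = λ^2 - 5λ + 6.
λ = 3, 2: both positive.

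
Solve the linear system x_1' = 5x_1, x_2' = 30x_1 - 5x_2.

Coefficient matrix A = [[5, 0], [30, -5]].
Characteristic polynomial det(A - λI) = λ^2 - 25 = 0.
Eigenvalues λ = 5, -5.
For λ=5: (A-λI) row 2 is [30, -10], so an eigenvector is (1, 3).
For λ=-5: (A-λI) row 1 is [10, 0], so an eigenvector is (0, -1).
General solution: C_1e^(5t)(1,3) + C_2e^(-5t)(0,-1).

x_1(t) = C_1e^(5t), x_2(t) = 3C_1e^(5t) - C_2e^(-5t)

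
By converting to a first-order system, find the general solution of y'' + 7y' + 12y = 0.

y(t) = K_1e^(-3t) + K_2e^(-4t)

Let x_1 = y, x_2 = y'. Then x_1' = x_2 and x_2' = -12x_1 - 7x_2.
A = [[0,1],[-12,-7]]; det(A-λI) = λ^2 + 7λ + 12.
Eigenvalues λ = -3, -4 with eigenvectors (1,-3), (1,-4).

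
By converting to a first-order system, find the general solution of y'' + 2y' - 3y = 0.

y(t) = K_1e^(-3t) + K_2e^(t)

Let x_1 = y, x_2 = y'. Then x_1' = x_2 and x_2' = 3x_1 - 2x_2.
A = [[0,1],[3,-2]]; det(A-λI) = λ^2 + 2λ - 3.
Eigenvalues λ = -3, 1 with eigenvectors (1,-3), (1,1).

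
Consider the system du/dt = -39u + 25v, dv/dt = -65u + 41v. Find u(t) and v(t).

Coefficient matrix A = [[-39, 25], [-65, 41]].
Characteristic polynomial det(A - λI) = λ^2 - 2λ + 26 = 0.
Eigenvalues λ = 1 ± 5i (complex conjugate pair).
For λ=1+5i: an eigenvector is (-2,-3) - i(1,2) = (-2 - i, -3 - 2i).
A real fundamental pair from Re and Im of e^((1+5i)t)v: X_1 = e^(t)(cos(5t)·(-2,-3) + sin(5t)·(1,2)), X_2 = e^(t)(sin(5t)·(-2,-3) - cos(5t)·(1,2)).
General solution: K_1X_1 + K_2X_2.

u(t) = K_1e^(t)sin(5t) - 2K_1e^(t)cos(5t) - 2K_2e^(t)sin(5t) - K_2e^(t)cos(5t), v(t) = 2K_1e^(t)sin(5t) - 3K_1e^(t)cos(5t) - 3K_2e^(t)sin(5t) - 2K_2e^(t)cos(5t)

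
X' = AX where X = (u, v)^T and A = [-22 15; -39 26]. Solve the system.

Coefficient matrix A = [[-22, 15], [-39, 26]].
Characteristic polynomial det(A - λI) = λ^2 - 4λ + 13 = 0.
Eigenvalues λ = 2 ± 3i (complex conjugate pair).
For λ=2+3i: an eigenvector is (-1,-2) - i(-2,-3) = (-1 + 2i, -2 + 3i).
A real fundamental pair from Re and Im of e^((2+3i)t)v: X_1 = e^(2t)(cos(3t)·(-1,-2) + sin(3t)·(-2,-3)), X_2 = e^(2t)(sin(3t)·(-1,-2) - cos(3t)·(-2,-3)).
General solution: c_1X_1 + c_2X_2.

u(t) = -2c_1e^(2t)sin(3t) - c_1e^(2t)cos(3t) - c_2e^(2t)sin(3t) + 2c_2e^(2t)cos(3t), v(t) = -3c_1e^(2t)sin(3t) - 2c_1e^(2t)cos(3t) - 2c_2e^(2t)sin(3t) + 3c_2e^(2t)cos(3t)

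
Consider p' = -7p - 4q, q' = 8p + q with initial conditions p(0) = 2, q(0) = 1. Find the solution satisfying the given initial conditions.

Coefficient matrix A = [[-7, -4], [8, 1]].
Characteristic polynomial det(A - λI) = λ^2 + 6λ + 25 = 0.
Eigenvalues λ = -3 ± 4i (complex conjugate pair).
For λ=-3+4i: an eigenvector is (-1,1) - i(0,-1) = (-1, 1 + i).
A real fundamental pair from Re and Im of e^((-3+4i)t)v: X_1 = e^(-3t)(cos(4t)·(-1,1) + sin(4t)·(0,-1)), X_2 = e^(-3t)(sin(4t)·(-1,1) - cos(4t)·(0,-1)).
General solution: c_1X_1 + c_2X_2.
Applying p(0)=2, q(0)=1 gives c_1=-2, c_2=3.

p(t) = -3e^(-3t)sin(4t) + 2e^(-3t)cos(4t), q(t) = 5e^(-3t)sin(4t) + e^(-3t)cos(4t)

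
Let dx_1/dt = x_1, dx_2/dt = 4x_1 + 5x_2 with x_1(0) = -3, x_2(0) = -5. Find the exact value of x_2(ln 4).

-8180

A = [[1,0],[4,5]]; eigenvalues λ = 1, 5.
Eigenvectors: (1,-1) for λ=1, (0,1) for λ=5.
From the initial condition, c_1 = -3, c_2 = -8.
x_2(ln 4) = (-3)(4^1)(-1) + (-8)(4^5)(1) = -8180.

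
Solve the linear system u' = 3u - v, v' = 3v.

u(t) = -C_1e^(3t) - C_2te^(3t) + 2C_2e^(3t), v(t) = C_2e^(3t)

Coefficient matrix A = [[3, -1], [0, 3]].
Characteristic polynomial det(A - λI) = λ^2 - 6λ + 9 = 0.
Single eigenvalue λ = 3 with algebraic multiplicity 2.
Eigenvector v = (-1,0); generalized eigenvector w with (A-λI)w=v is (2,1).
General solution: e^(3t)[C_1·v + C_2·(t·v + w)].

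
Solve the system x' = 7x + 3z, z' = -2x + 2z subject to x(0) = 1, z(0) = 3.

x(t) = 12e^(5t) - 11e^(4t), z(t) = -8e^(5t) + 11e^(4t)

Coefficient matrix A = [[7, 3], [-2, 2]].
Characteristic polynomial det(A - λI) = λ^2 - 9λ + 20 = 0.
Eigenvalues λ = 5, 4.
For λ=5: (A-λI) row 1 is [2, 3], so an eigenvector is (-3, 2).
For λ=4: (A-λI) row 1 is [3, 3], so an eigenvector is (1, -1).
General solution: C_1e^(5t)(-3,2) + C_2e^(4t)(1,-1).
Applying x(0)=1, z(0)=3 gives C_1=-4, C_2=-11.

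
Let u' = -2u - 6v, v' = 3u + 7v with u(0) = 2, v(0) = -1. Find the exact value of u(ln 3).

A = [[-2,-6],[3,7]]; eigenvalues λ = 4, 1.
Eigenvectors: (1,-1) for λ=4, (-2,1) for λ=1.
From the initial condition, c_1 = 0, c_2 = -1.
u(ln 3) = (0)(3^4)(1) + (-1)(3^1)(-2) = 6.

6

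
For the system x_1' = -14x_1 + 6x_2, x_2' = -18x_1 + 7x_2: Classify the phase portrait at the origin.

A = [[-14,6],[-18,7]]; det(A-λI) = λ^2 + 7λ + 10.
λ = -2, -5: both negative.

stable node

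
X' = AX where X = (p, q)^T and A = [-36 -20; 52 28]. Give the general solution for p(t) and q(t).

Coefficient matrix A = [[-36, -20], [52, 28]].
Characteristic polynomial det(A - λI) = λ^2 + 8λ + 32 = 0.
Eigenvalues λ = -4 ± 4i (complex conjugate pair).
For λ=-4+4i: an eigenvector is (-2,3) - i(1,-2) = (-2 - i, 3 + 2i).
A real fundamental pair from Re and Im of e^((-4+4i)t)v: X_1 = e^(-4t)(cos(4t)·(-2,3) + sin(4t)·(1,-2)), X_2 = e^(-4t)(sin(4t)·(-2,3) - cos(4t)·(1,-2)).
General solution: c_1X_1 + c_2X_2.

p(t) = c_1e^(-4t)sin(4t) - 2c_1e^(-4t)cos(4t) - 2c_2e^(-4t)sin(4t) - c_2e^(-4t)cos(4t), q(t) = -2c_1e^(-4t)sin(4t) + 3c_1e^(-4t)cos(4t) + 3c_2e^(-4t)sin(4t) + 2c_2e^(-4t)cos(4t)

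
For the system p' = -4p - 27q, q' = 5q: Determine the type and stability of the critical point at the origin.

A = [[-4,-27],[0,5]]; det(A-λI) = λ^2 - λ - 20.
λ = 5, -4: opposite signs.

saddle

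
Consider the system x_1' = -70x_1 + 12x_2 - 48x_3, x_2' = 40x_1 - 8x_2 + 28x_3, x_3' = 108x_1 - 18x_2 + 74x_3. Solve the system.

Coefficient matrix A = [[-70, 12, -48], [40, -8, 28], [108, -18, 74]].
det(A - λI) = 0 gives eigenvalues λ = 2, -4, -2.
For λ=2: eigenvector (-3,2,5).
For λ=-4: eigenvector (-2,1,3).
For λ=-2: eigenvector (-6,2,9).
General solution: C_1e^(2t)(-3,2,5) + C_2e^(-4t)(-2,1,3) + C_3e^(-2t)(-6,2,9).

x_1(t) = -3C_1e^(2t) - 2C_2e^(-4t) - 6C_3e^(-2t), x_2(t) = 2C_1e^(2t) + C_2e^(-4t) + 2C_3e^(-2t), x_3(t) = 5C_1e^(2t) + 3C_2e^(-4t) + 9C_3e^(-2t)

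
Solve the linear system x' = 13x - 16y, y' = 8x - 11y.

Coefficient matrix A = [[13, -16], [8, -11]].
Characteristic polynomial det(A - λI) = λ^2 - 2λ - 15 = 0.
Eigenvalues λ = -3, 5.
For λ=-3: (A-λI) row 1 is [16, -16], so an eigenvector is (-1, -1).
For λ=5: (A-λI) row 1 is [8, -16], so an eigenvector is (-2, -1).
General solution: c_1e^(-3t)(-1,-1) + c_2e^(5t)(-2,-1).

x(t) = -c_1e^(-3t) - 2c_2e^(5t), y(t) = -c_1e^(-3t) - c_2e^(5t)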